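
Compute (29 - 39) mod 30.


29 - 39 = -10
-10 mod 30 = 20


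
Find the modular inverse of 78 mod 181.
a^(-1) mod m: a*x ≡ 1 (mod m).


Use the extended Euclidean algorithm on (181, 78); each row r = 181*s + 78*t:
r=181, s=1, t=0
r=78, s=0, t=1
q=2: r=25, s=1, t=-2   [181*(1) + 78*(-2) = 25]
q=3: r=3, s=-3, t=7   [181*(-3) + 78*(7) = 3]
q=8: r=1, s=25, t=-58   [181*(25) + 78*(-58) = 1]
q=3: r=0, s=-78, t=181   [181*(-78) + 78*(181) = 0]
GCD = 1 with t = -58, so 78*(-58) ≡ 1 (mod 181)
Inverse = -58 mod 181 = 123
Check: 78 * 123 = 9594 ≡ 1 (mod 181)

78^(-1) ≡ 123 (mod 181)


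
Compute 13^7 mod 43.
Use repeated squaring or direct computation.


13^1 mod 43 = 13
13^2 mod 43 = 40
13^3 mod 43 = 4
13^4 mod 43 = 9
13^5 mod 43 = 31
13^6 mod 43 = 16
13^7 mod 43 = 36


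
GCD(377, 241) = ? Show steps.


377 = 1 * 241 + 136
241 = 1 * 136 + 105
136 = 1 * 105 + 31
105 = 3 * 31 + 12
31 = 2 * 12 + 7
12 = 1 * 7 + 5
7 = 1 * 5 + 2
5 = 2 * 2 + 1
2 = 2 * 1 + 0
GCD = 1


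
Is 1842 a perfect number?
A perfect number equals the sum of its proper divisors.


Proper divisors of 1842: 1, 2, 3, 6, 307, 614, 921
Sum = 1 + 2 + 3 + 6 + 307 + 614 + 921 = 1854

No, 1842 is not perfect (1854 ≠ 1842)


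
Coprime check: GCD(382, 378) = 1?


Euclidean algorithm:
382 = 1 * 378 + 4
378 = 94 * 4 + 2
4 = 2 * 2 + 0
GCD(382, 378) = 2

No, not coprime (GCD = 2)


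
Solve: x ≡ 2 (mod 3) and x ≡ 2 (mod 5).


M = 3*5 = 15
M1 = M/3 = 5, M2 = M/5 = 3
M1^(-1) mod 3 = 2, M2^(-1) mod 5 = 2
x = 2*5*2 + 2*3*2 = 32
32 mod 15 = 2
Check: 2 mod 3 = 2 ✓, 2 mod 5 = 2 ✓

x ≡ 2 (mod 15)


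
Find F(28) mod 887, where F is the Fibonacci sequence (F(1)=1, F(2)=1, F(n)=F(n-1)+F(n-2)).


F(k) mod 887 for k=1..28:
1, 1, 2, 3, 5, 8, 13, 21, 34, 55, 89, 144, 233, 377, 610, 100, 710, 810, 633, 556, 302, 858, 273, 244, 517, 761, 391, 265
F(28) mod 887 = 265


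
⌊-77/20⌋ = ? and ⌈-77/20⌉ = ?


-77/20 = -3.8500
floor = -4
ceil = -3

floor = -4, ceil = -3


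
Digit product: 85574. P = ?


8 × 5 × 5 × 7 × 4 = 5600


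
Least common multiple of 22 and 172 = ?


GCD(22, 172) = 2
LCM = 22*172/2 = 3784/2 = 1892

LCM = 1892


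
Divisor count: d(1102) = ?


1102 = 2^1 × 19^1 × 29^1
d(1102) = (1+1) × (1+1) × (1+1) = 8

8 divisors


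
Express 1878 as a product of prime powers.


1878 / 2 = 939
939 / 3 = 313
313 / 313 = 1
1878 = 2 × 3 × 313


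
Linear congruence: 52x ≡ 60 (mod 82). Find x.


GCD(52, 82) = 2 divides 60
Divide: 26x ≡ 30 (mod 41)
x ≡ 39 (mod 41)


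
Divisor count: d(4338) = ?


4338 = 2^1 × 3^2 × 241^1
d(4338) = (1+1) × (2+1) × (1+1) = 12

12 divisors


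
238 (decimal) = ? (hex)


238 (base 10) = 238 (decimal)
238 (decimal) = EE (base 16)


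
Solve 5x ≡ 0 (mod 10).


GCD(5, 10) = 5 divides 0
Divide: 1x ≡ 0 (mod 2)
x ≡ 0 (mod 2)


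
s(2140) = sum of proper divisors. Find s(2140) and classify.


Proper divisors: 1, 2, 4, 5, 10, 20, 107, 214, 428, 535, 1070
Sum = 1 + 2 + 4 + 5 + 10 + 20 + 107 + 214 + 428 + 535 + 1070 = 2396
2396 > 2140 → abundant

s(2140) = 2396 (abundant)


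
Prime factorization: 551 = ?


551 / 19 = 29
29 / 29 = 1
551 = 19 × 29


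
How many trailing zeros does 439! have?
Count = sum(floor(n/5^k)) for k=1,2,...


floor(439/5) = 87
floor(439/25) = 17
floor(439/125) = 3
Total = 107

107 trailing zeros


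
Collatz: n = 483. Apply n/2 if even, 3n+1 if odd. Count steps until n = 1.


483 → 1450 → 725 → 2176 → 1088 → 544 → 272 → 136 → 68 → 34 → 17 → 52 → 26 → 13 → 40 → 20 → 10 → 5 → 16 → 8 → 4 → 2 → 1
Total steps = 22

22 steps


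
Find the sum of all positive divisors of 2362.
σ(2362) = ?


Divisors of 2362: 1, 2, 1181, 2362
Sum = 1 + 2 + 1181 + 2362 = 3546

σ(2362) = 3546


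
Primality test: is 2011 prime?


Check divisors up to sqrt(2011) = 44.8442
No divisors found.
2011 is prime.

Yes, 2011 is prime


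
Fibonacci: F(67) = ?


Sequence: 1, 1, 2, 3, 5, 8, 13, 21, 34, 55, 89, 144, 233, 377, 610, 987, 1597, 2584, 4181, 6765, 10946, 17711, 28657, 46368, 75025, 121393, 196418, 317811, 514229, 832040, 1346269, 2178309, 3524578, 5702887, 9227465, 14930352, 24157817, 39088169, 63245986, 102334155, 165580141, 267914296, 433494437, 701408733, 1134903170, 1836311903, 2971215073, 4807526976, 7778742049, 12586269025, 20365011074, 32951280099, 53316291173, 86267571272, 139583862445, 225851433717, 365435296162, 591286729879, 956722026041, 1548008755920, 2504730781961, 4052739537881, 6557470319842, 10610209857723, 17167680177565, 27777890035288, 44945570212853
F(67) = 44945570212853


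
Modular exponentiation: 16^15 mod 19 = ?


16^1 mod 19 = 16
16^2 mod 19 = 9
16^3 mod 19 = 11
16^4 mod 19 = 5
16^5 mod 19 = 4
16^6 mod 19 = 7
16^7 mod 19 = 17
16^8 mod 19 = 6
16^9 mod 19 = 1
16^10 mod 19 = 16
16^11 mod 19 = 9
16^12 mod 19 = 11
16^13 mod 19 = 5
16^14 mod 19 = 4
16^15 mod 19 = 7


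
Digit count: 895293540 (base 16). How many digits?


895293540 in base 16 = 355D1864
Number of digits = 8

8 digits (base 16)


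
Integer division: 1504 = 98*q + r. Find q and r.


1504 = 98 * 15 + 34
Check: 1470 + 34 = 1504

q = 15, r = 34


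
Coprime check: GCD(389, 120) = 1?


Euclidean algorithm:
389 = 3 * 120 + 29
120 = 4 * 29 + 4
29 = 7 * 4 + 1
4 = 4 * 1 + 0
GCD(389, 120) = 1

Yes, coprime (GCD = 1)


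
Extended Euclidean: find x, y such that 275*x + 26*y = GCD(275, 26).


Tabular extended Euclidean (each row: r = 275*s + 26*t):
r=275, s=1, t=0
r=26, s=0, t=1
q=10: r=15, s=1, t=-10   [275*(1) + 26*(-10) = 15]
q=1: r=11, s=-1, t=11   [275*(-1) + 26*(11) = 11]
q=1: r=4, s=2, t=-21   [275*(2) + 26*(-21) = 4]
q=2: r=3, s=-5, t=53   [275*(-5) + 26*(53) = 3]
q=1: r=1, s=7, t=-74   [275*(7) + 26*(-74) = 1]
q=3: r=0, s=-26, t=275   [275*(-26) + 26*(275) = 0]
GCD = 1; from the row with r=1: x=7, y=-74
Check: 275*(7) + 26*(-74) = 1925 - 1924 = 1

GCD = 1, x = 7, y = -74


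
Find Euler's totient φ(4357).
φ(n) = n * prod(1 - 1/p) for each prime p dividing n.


4357 = 4357
Prime factors: 4357
φ(4357) = 4357 × (1-1/4357)
= 4357 × 4356/4357 = 4356

φ(4357) = 4356


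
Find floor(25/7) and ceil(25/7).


25/7 = 3.5714
floor = 3
ceil = 4

floor = 3, ceil = 4


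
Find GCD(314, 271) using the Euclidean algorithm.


314 = 1 * 271 + 43
271 = 6 * 43 + 13
43 = 3 * 13 + 4
13 = 3 * 4 + 1
4 = 4 * 1 + 0
GCD = 1


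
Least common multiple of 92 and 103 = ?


GCD(92, 103) = 1
LCM = 92*103/1 = 9476/1 = 9476

LCM = 9476


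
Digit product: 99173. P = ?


9 × 9 × 1 × 7 × 3 = 1701


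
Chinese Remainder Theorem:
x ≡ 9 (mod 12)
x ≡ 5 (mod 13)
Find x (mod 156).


M = 12*13 = 156
M1 = M/12 = 13, M2 = M/13 = 12
M1^(-1) mod 12 = 1, M2^(-1) mod 13 = 12
x = 9*13*1 + 5*12*12 = 837
837 mod 156 = 57
Check: 57 mod 12 = 9 ✓, 57 mod 13 = 5 ✓

x ≡ 57 (mod 156)


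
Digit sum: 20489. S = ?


2 + 0 + 4 + 8 + 9 = 23


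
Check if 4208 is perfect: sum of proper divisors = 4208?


Proper divisors of 4208: 1, 2, 4, 8, 16, 263, 526, 1052, 2104
Sum = 1 + 2 + 4 + 8 + 16 + 263 + 526 + 1052 + 2104 = 3976

No, 4208 is not perfect (3976 ≠ 4208)


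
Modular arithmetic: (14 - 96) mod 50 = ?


14 - 96 = -82
-82 mod 50 = 18


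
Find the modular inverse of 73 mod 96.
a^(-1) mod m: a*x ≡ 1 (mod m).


Use the extended Euclidean algorithm on (96, 73); each row r = 96*s + 73*t:
r=96, s=1, t=0
r=73, s=0, t=1
q=1: r=23, s=1, t=-1   [96*(1) + 73*(-1) = 23]
q=3: r=4, s=-3, t=4   [96*(-3) + 73*(4) = 4]
q=5: r=3, s=16, t=-21   [96*(16) + 73*(-21) = 3]
q=1: r=1, s=-19, t=25   [96*(-19) + 73*(25) = 1]
q=3: r=0, s=73, t=-96   [96*(73) + 73*(-96) = 0]
GCD = 1 with t = 25, so 73*(25) ≡ 1 (mod 96)
Inverse = 25 mod 96 = 25
Check: 73 * 25 = 1825 ≡ 1 (mod 96)

73^(-1) ≡ 25 (mod 96)


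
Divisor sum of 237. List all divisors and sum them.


Divisors of 237: 1, 3, 79, 237
Sum = 1 + 3 + 79 + 237 = 320

σ(237) = 320


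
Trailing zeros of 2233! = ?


floor(2233/5) = 446
floor(2233/25) = 89
floor(2233/125) = 17
floor(2233/625) = 3
Total = 555

555 trailing zeros


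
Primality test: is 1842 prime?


1842 / 2 = 921 (exact division)
1842 is NOT prime.

No, 1842 is not prime


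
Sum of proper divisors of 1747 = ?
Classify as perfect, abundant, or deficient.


Proper divisors: 1
Sum = 1 = 1
1 < 1747 → deficient

s(1747) = 1 (deficient)


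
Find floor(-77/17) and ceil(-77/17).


-77/17 = -4.5294
floor = -5
ceil = -4

floor = -5, ceil = -4


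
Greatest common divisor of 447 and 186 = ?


447 = 2 * 186 + 75
186 = 2 * 75 + 36
75 = 2 * 36 + 3
36 = 12 * 3 + 0
GCD = 3


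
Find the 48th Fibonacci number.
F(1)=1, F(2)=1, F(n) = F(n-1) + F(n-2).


Sequence: 1, 1, 2, 3, 5, 8, 13, 21, 34, 55, 89, 144, 233, 377, 610, 987, 1597, 2584, 4181, 6765, 10946, 17711, 28657, 46368, 75025, 121393, 196418, 317811, 514229, 832040, 1346269, 2178309, 3524578, 5702887, 9227465, 14930352, 24157817, 39088169, 63245986, 102334155, 165580141, 267914296, 433494437, 701408733, 1134903170, 1836311903, 2971215073, 4807526976
F(48) = 4807526976


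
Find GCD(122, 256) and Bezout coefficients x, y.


Tabular extended Euclidean (each row: r = 122*s + 256*t):
r=122, s=1, t=0
r=256, s=0, t=1
q=0: r=122, s=1, t=0   [122*(1) + 256*(0) = 122]
q=2: r=12, s=-2, t=1   [122*(-2) + 256*(1) = 12]
q=10: r=2, s=21, t=-10   [122*(21) + 256*(-10) = 2]
q=6: r=0, s=-128, t=61   [122*(-128) + 256*(61) = 0]
GCD = 2; from the row with r=2: x=21, y=-10
Check: 122*(21) + 256*(-10) = 2562 - 2560 = 2

GCD = 2, x = 21, y = -10


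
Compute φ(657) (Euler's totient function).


657 = 3^2 × 73
Prime factors: 3, 73
φ(657) = 657 × (1-1/3) × (1-1/73)
= 657 × 2/3 × 72/73 = 432

φ(657) = 432


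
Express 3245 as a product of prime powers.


3245 / 5 = 649
649 / 11 = 59
59 / 59 = 1
3245 = 5 × 11 × 59


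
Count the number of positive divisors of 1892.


1892 = 2^2 × 11^1 × 43^1
d(1892) = (2+1) × (1+1) × (1+1) = 12

12 divisors


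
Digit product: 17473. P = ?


1 × 7 × 4 × 7 × 3 = 588


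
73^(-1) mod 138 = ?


Use the extended Euclidean algorithm on (138, 73); each row r = 138*s + 73*t:
r=138, s=1, t=0
r=73, s=0, t=1
q=1: r=65, s=1, t=-1   [138*(1) + 73*(-1) = 65]
q=1: r=8, s=-1, t=2   [138*(-1) + 73*(2) = 8]
q=8: r=1, s=9, t=-17   [138*(9) + 73*(-17) = 1]
q=8: r=0, s=-73, t=138   [138*(-73) + 73*(138) = 0]
GCD = 1 with t = -17, so 73*(-17) ≡ 1 (mod 138)
Inverse = -17 mod 138 = 121
Check: 73 * 121 = 8833 ≡ 1 (mod 138)

73^(-1) ≡ 121 (mod 138)


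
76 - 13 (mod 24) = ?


76 - 13 = 63
63 mod 24 = 15


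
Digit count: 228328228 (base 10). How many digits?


228328228 has 9 digits in base 10
floor(log10(228328228)) + 1 = floor(8.3586) + 1 = 9

9 digits (base 10)


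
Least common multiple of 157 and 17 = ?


GCD(157, 17) = 1
LCM = 157*17/1 = 2669/1 = 2669

LCM = 2669


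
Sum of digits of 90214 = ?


9 + 0 + 2 + 1 + 4 = 16


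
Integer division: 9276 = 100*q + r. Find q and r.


9276 = 100 * 92 + 76
Check: 9200 + 76 = 9276

q = 92, r = 76


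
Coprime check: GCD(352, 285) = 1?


Euclidean algorithm:
352 = 1 * 285 + 67
285 = 4 * 67 + 17
67 = 3 * 17 + 16
17 = 1 * 16 + 1
16 = 16 * 1 + 0
GCD(352, 285) = 1

Yes, coprime (GCD = 1)


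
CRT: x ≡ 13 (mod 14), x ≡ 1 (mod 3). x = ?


M = 14*3 = 42
M1 = M/14 = 3, M2 = M/3 = 14
M1^(-1) mod 14 = 5, M2^(-1) mod 3 = 2
x = 13*3*5 + 1*14*2 = 223
223 mod 42 = 13
Check: 13 mod 14 = 13 ✓, 13 mod 3 = 1 ✓

x ≡ 13 (mod 42)


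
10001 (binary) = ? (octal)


10001 (base 2) = 17 (decimal)
17 (decimal) = 21 (base 8)


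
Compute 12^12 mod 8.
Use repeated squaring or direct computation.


12^1 mod 8 = 4
12^2 mod 8 = 0
12^3 mod 8 = 0
12^4 mod 8 = 0
12^5 mod 8 = 0
12^6 mod 8 = 0
12^7 mod 8 = 0
12^8 mod 8 = 0
12^9 mod 8 = 0
12^10 mod 8 = 0
12^11 mod 8 = 0
12^12 mod 8 = 0


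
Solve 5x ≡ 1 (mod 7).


GCD(5, 7) = 1, unique solution
a^(-1) mod 7 = 3
x = 3 * 1 mod 7 = 3

x ≡ 3 (mod 7)


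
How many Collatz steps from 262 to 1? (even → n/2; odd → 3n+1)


262 → 131 → 394 → 197 → 592 → 296 → 148 → 74 → 37 → 112 → 56 → 28 → 14 → 7 → 22 → 11 → 34 → 17 → 52 → 26 → 13 → 40 → 20 → 10 → 5 → 16 → 8 → 4 → 2 → 1
Total steps = 29

29 steps


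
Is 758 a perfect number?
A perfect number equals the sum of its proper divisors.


Proper divisors of 758: 1, 2, 379
Sum = 1 + 2 + 379 = 382

No, 758 is not perfect (382 ≠ 758)


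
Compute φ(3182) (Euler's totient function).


3182 = 2 × 37 × 43
Prime factors: 2, 37, 43
φ(3182) = 3182 × (1-1/2) × (1-1/37) × (1-1/43)
= 3182 × 1/2 × 36/37 × 42/43 = 1512

φ(3182) = 1512


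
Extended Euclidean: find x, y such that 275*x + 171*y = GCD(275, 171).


Tabular extended Euclidean (each row: r = 275*s + 171*t):
r=275, s=1, t=0
r=171, s=0, t=1
q=1: r=104, s=1, t=-1   [275*(1) + 171*(-1) = 104]
q=1: r=67, s=-1, t=2   [275*(-1) + 171*(2) = 67]
q=1: r=37, s=2, t=-3   [275*(2) + 171*(-3) = 37]
q=1: r=30, s=-3, t=5   [275*(-3) + 171*(5) = 30]
q=1: r=7, s=5, t=-8   [275*(5) + 171*(-8) = 7]
q=4: r=2, s=-23, t=37   [275*(-23) + 171*(37) = 2]
q=3: r=1, s=74, t=-119   [275*(74) + 171*(-119) = 1]
q=2: r=0, s=-171, t=275   [275*(-171) + 171*(275) = 0]
GCD = 1; from the row with r=1: x=74, y=-119
Check: 275*(74) + 171*(-119) = 20350 - 20349 = 1

GCD = 1, x = 74, y = -119


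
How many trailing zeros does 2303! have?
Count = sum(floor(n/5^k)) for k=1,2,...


floor(2303/5) = 460
floor(2303/25) = 92
floor(2303/125) = 18
floor(2303/625) = 3
Total = 573

573 trailing zeros


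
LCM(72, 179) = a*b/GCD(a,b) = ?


GCD(72, 179) = 1
LCM = 72*179/1 = 12888/1 = 12888

LCM = 12888


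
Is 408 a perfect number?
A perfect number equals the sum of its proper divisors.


Proper divisors of 408: 1, 2, 3, 4, 6, 8, 12, 17, 24, 34, 51, 68, 102, 136, 204
Sum = 1 + 2 + 3 + 4 + 6 + 8 + 12 + 17 + 24 + 34 + 51 + 68 + 102 + 136 + 204 = 672

No, 408 is not perfect (672 ≠ 408)


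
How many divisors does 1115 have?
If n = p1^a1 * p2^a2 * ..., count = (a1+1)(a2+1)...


1115 = 5^1 × 223^1
d(1115) = (1+1) × (1+1) = 4

4 divisors


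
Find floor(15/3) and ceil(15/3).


15/3 = 5.0000
floor = 5
ceil = 5

floor = 5, ceil = 5


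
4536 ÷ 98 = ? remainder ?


4536 = 98 * 46 + 28
Check: 4508 + 28 = 4536

q = 46, r = 28


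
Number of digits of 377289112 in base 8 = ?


377289112 in base 8 = 2637174630
Number of digits = 10

10 digits (base 8)


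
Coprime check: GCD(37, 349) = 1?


Euclidean algorithm:
349 = 9 * 37 + 16
37 = 2 * 16 + 5
16 = 3 * 5 + 1
5 = 5 * 1 + 0
GCD(37, 349) = 1

Yes, coprime (GCD = 1)


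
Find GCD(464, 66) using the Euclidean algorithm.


464 = 7 * 66 + 2
66 = 33 * 2 + 0
GCD = 2


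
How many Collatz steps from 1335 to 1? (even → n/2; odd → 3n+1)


1335 → 4006 → 2003 → 6010 → 3005 → 9016 → 4508 → 2254 → 1127 → 3382 → 1691 → 5074 → 2537 → 7612 → 3806 → 1903 → 5710 → 2855 → 8566 → 4283 → 12850 → 6425 → 19276 → 9638 → 4819 → 14458 → 7229 → 21688 → 10844 → 5422 → 2711 → 8134 → 4067 → 12202 → 6101 → 18304 → 9152 → 4576 → 2288 → 1144 → 572 → 286 → 143 → 430 → 215 → 646 → 323 → 970 → 485 → 1456 → 728 → 364 → 182 → 91 → 274 → 137 → 412 → 206 → 103 → 310 → 155 → 466 → 233 → 700 → 350 → 175 → 526 → 263 → 790 → 395 → 1186 → 593 → 1780 → 890 → 445 → 1336 → 668 → 334 → 167 → 502 → 251 → 754 → 377 → 1132 → 566 → 283 → 850 → 425 → 1276 → 638 → 319 → 958 → 479 → 1438 → 719 → 2158 → 1079 → 3238 → 1619 → 4858 → 2429 → 7288 → 3644 → 1822 → 911 → 2734 → 1367 → 4102 → 2051 → 6154 → 3077 → 9232 → 4616 → 2308 → 1154 → 577 → 1732 → 866 → 433 → 1300 → 650 → 325 → 976 → 488 → 244 → 122 → 61 → 184 → 92 → 46 → 23 → 70 → 35 → 106 → 53 → 160 → 80 → 40 → 20 → 10 → 5 → 16 → 8 → 4 → 2 → 1
Total steps = 145

145 steps


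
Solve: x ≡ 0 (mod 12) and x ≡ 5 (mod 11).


M = 12*11 = 132
M1 = M/12 = 11, M2 = M/11 = 12
M1^(-1) mod 12 = 11, M2^(-1) mod 11 = 1
x = 0*11*11 + 5*12*1 = 60
60 mod 132 = 60
Check: 60 mod 12 = 0 ✓, 60 mod 11 = 5 ✓

x ≡ 60 (mod 132)


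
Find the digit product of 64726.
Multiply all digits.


6 × 4 × 7 × 2 × 6 = 2016


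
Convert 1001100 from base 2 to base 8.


1001100 (base 2) = 76 (decimal)
76 (decimal) = 114 (base 8)


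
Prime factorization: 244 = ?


244 / 2 = 122
122 / 2 = 61
61 / 61 = 1
244 = 2^2 × 61


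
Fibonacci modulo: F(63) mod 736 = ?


F(k) mod 736 for k=1..63:
1, 1, 2, 3, 5, 8, 13, 21, 34, 55, 89, 144, 233, 377, 610, 251, 125, 376, 501, 141, 642, 47, 689, 0, 689, 689, 642, 595, 501, 360, 125, 485, 610, 359, 233, 592, 89, 681, 34, 715, 13, 728, 5, 733, 2, 735, 1, 0, 1, 1, 2, 3, 5, 8, 13, 21, 34, 55, 89, 144, 233, 377, 610
F(63) mod 736 = 610


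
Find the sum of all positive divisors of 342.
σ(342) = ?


Divisors of 342: 1, 2, 3, 6, 9, 18, 19, 38, 57, 114, 171, 342
Sum = 1 + 2 + 3 + 6 + 9 + 18 + 19 + 38 + 57 + 114 + 171 + 342 = 780

σ(342) = 780


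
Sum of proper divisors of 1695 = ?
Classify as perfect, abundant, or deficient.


Proper divisors: 1, 3, 5, 15, 113, 339, 565
Sum = 1 + 3 + 5 + 15 + 113 + 339 + 565 = 1041
1041 < 1695 → deficient

s(1695) = 1041 (deficient)


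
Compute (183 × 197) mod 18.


183 × 197 = 36051
36051 mod 18 = 15


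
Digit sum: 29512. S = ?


2 + 9 + 5 + 1 + 2 = 19


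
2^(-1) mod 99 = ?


Use the extended Euclidean algorithm on (99, 2); each row r = 99*s + 2*t:
r=99, s=1, t=0
r=2, s=0, t=1
q=49: r=1, s=1, t=-49   [99*(1) + 2*(-49) = 1]
q=2: r=0, s=-2, t=99   [99*(-2) + 2*(99) = 0]
GCD = 1 with t = -49, so 2*(-49) ≡ 1 (mod 99)
Inverse = -49 mod 99 = 50
Check: 2 * 50 = 100 ≡ 1 (mod 99)

2^(-1) ≡ 50 (mod 99)


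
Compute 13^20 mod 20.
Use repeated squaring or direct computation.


13^1 mod 20 = 13
13^2 mod 20 = 9
13^3 mod 20 = 17
13^4 mod 20 = 1
13^5 mod 20 = 13
13^6 mod 20 = 9
13^7 mod 20 = 17
13^8 mod 20 = 1
13^9 mod 20 = 13
13^10 mod 20 = 9
13^11 mod 20 = 17
13^12 mod 20 = 1
13^13 mod 20 = 13
13^14 mod 20 = 9
13^15 mod 20 = 17
13^16 mod 20 = 1
13^17 mod 20 = 13
13^18 mod 20 = 9
13^19 mod 20 = 17
13^20 mod 20 = 1


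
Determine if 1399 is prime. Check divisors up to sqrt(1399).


Check divisors up to sqrt(1399) = 37.4032
No divisors found.
1399 is prime.

Yes, 1399 is prime


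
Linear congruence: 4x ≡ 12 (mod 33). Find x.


GCD(4, 33) = 1, unique solution
a^(-1) mod 33 = 25
x = 25 * 12 mod 33 = 3

x ≡ 3 (mod 33)


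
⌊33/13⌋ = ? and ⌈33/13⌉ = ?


33/13 = 2.5385
floor = 2
ceil = 3

floor = 2, ceil = 3


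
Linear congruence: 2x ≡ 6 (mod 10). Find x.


GCD(2, 10) = 2 divides 6
Divide: 1x ≡ 3 (mod 5)
x ≡ 3 (mod 5)


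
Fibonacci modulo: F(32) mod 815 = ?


F(k) mod 815 for k=1..32:
1, 1, 2, 3, 5, 8, 13, 21, 34, 55, 89, 144, 233, 377, 610, 172, 782, 139, 106, 245, 351, 596, 132, 728, 45, 773, 3, 776, 779, 740, 704, 629
F(32) mod 815 = 629


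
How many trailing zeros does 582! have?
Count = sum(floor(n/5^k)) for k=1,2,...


floor(582/5) = 116
floor(582/25) = 23
floor(582/125) = 4
Total = 143

143 trailing zeros


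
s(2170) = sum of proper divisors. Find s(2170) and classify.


Proper divisors: 1, 2, 5, 7, 10, 14, 31, 35, 62, 70, 155, 217, 310, 434, 1085
Sum = 1 + 2 + 5 + 7 + 10 + 14 + 31 + 35 + 62 + 70 + 155 + 217 + 310 + 434 + 1085 = 2438
2438 > 2170 → abundant

s(2170) = 2438 (abundant)


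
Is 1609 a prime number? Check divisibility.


Check divisors up to sqrt(1609) = 40.1123
No divisors found.
1609 is prime.

Yes, 1609 is prime


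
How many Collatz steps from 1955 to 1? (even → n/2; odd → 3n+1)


1955 → 5866 → 2933 → 8800 → 4400 → 2200 → 1100 → 550 → 275 → 826 → 413 → 1240 → 620 → 310 → 155 → 466 → 233 → 700 → 350 → 175 → 526 → 263 → 790 → 395 → 1186 → 593 → 1780 → 890 → 445 → 1336 → 668 → 334 → 167 → 502 → 251 → 754 → 377 → 1132 → 566 → 283 → 850 → 425 → 1276 → 638 → 319 → 958 → 479 → 1438 → 719 → 2158 → 1079 → 3238 → 1619 → 4858 → 2429 → 7288 → 3644 → 1822 → 911 → 2734 → 1367 → 4102 → 2051 → 6154 → 3077 → 9232 → 4616 → 2308 → 1154 → 577 → 1732 → 866 → 433 → 1300 → 650 → 325 → 976 → 488 → 244 → 122 → 61 → 184 → 92 → 46 → 23 → 70 → 35 → 106 → 53 → 160 → 80 → 40 → 20 → 10 → 5 → 16 → 8 → 4 → 2 → 1
Total steps = 99

99 steps


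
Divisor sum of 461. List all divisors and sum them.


Divisors of 461: 1, 461
Sum = 1 + 461 = 462

σ(461) = 462


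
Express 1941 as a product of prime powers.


1941 / 3 = 647
647 / 647 = 1
1941 = 3 × 647


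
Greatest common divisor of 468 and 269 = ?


468 = 1 * 269 + 199
269 = 1 * 199 + 70
199 = 2 * 70 + 59
70 = 1 * 59 + 11
59 = 5 * 11 + 4
11 = 2 * 4 + 3
4 = 1 * 3 + 1
3 = 3 * 1 + 0
GCD = 1


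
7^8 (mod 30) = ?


7^1 mod 30 = 7
7^2 mod 30 = 19
7^3 mod 30 = 13
7^4 mod 30 = 1
7^5 mod 30 = 7
7^6 mod 30 = 19
7^7 mod 30 = 13
7^8 mod 30 = 1


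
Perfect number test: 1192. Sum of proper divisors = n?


Proper divisors of 1192: 1, 2, 4, 8, 149, 298, 596
Sum = 1 + 2 + 4 + 8 + 149 + 298 + 596 = 1058

No, 1192 is not perfect (1058 ≠ 1192)


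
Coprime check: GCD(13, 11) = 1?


Euclidean algorithm:
13 = 1 * 11 + 2
11 = 5 * 2 + 1
2 = 2 * 1 + 0
GCD(13, 11) = 1

Yes, coprime (GCD = 1)


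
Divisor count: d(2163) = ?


2163 = 3^1 × 7^1 × 103^1
d(2163) = (1+1) × (1+1) × (1+1) = 8

8 divisors


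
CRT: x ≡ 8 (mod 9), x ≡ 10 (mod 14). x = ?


M = 9*14 = 126
M1 = M/9 = 14, M2 = M/14 = 9
M1^(-1) mod 9 = 2, M2^(-1) mod 14 = 11
x = 8*14*2 + 10*9*11 = 1214
1214 mod 126 = 80
Check: 80 mod 9 = 8 ✓, 80 mod 14 = 10 ✓

x ≡ 80 (mod 126)


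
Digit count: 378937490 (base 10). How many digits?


378937490 has 9 digits in base 10
floor(log10(378937490)) + 1 = floor(8.5786) + 1 = 9

9 digits (base 10)


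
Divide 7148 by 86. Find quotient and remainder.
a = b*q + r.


7148 = 86 * 83 + 10
Check: 7138 + 10 = 7148

q = 83, r = 10


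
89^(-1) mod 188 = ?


Use the extended Euclidean algorithm on (188, 89); each row r = 188*s + 89*t:
r=188, s=1, t=0
r=89, s=0, t=1
q=2: r=10, s=1, t=-2   [188*(1) + 89*(-2) = 10]
q=8: r=9, s=-8, t=17   [188*(-8) + 89*(17) = 9]
q=1: r=1, s=9, t=-19   [188*(9) + 89*(-19) = 1]
q=9: r=0, s=-89, t=188   [188*(-89) + 89*(188) = 0]
GCD = 1 with t = -19, so 89*(-19) ≡ 1 (mod 188)
Inverse = -19 mod 188 = 169
Check: 89 * 169 = 15041 ≡ 1 (mod 188)

89^(-1) ≡ 169 (mod 188)


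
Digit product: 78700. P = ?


7 × 8 × 7 × 0 × 0 = 0


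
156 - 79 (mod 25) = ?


156 - 79 = 77
77 mod 25 = 2


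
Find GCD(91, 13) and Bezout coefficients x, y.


Tabular extended Euclidean (each row: r = 91*s + 13*t):
r=91, s=1, t=0
r=13, s=0, t=1
q=7: r=0, s=1, t=-7   [91*(1) + 13*(-7) = 0]
GCD = 13; from the row with r=13: x=0, y=1
Check: 91*(0) + 13*(1) = 0 + 13 = 13

GCD = 13, x = 0, y = 1


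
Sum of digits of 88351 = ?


8 + 8 + 3 + 5 + 1 = 25


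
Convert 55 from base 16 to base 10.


55 (base 16) = 85 (decimal)
85 (decimal) = 85 (base 10)


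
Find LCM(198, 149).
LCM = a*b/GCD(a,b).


GCD(198, 149) = 1
LCM = 198*149/1 = 29502/1 = 29502

LCM = 29502


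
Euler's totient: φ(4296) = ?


4296 = 2^3 × 3 × 179
Prime factors: 2, 3, 179
φ(4296) = 4296 × (1-1/2) × (1-1/3) × (1-1/179)
= 4296 × 1/2 × 2/3 × 178/179 = 1424

φ(4296) = 1424


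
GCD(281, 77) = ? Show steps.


281 = 3 * 77 + 50
77 = 1 * 50 + 27
50 = 1 * 27 + 23
27 = 1 * 23 + 4
23 = 5 * 4 + 3
4 = 1 * 3 + 1
3 = 3 * 1 + 0
GCD = 1


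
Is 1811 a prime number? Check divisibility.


Check divisors up to sqrt(1811) = 42.5558
No divisors found.
1811 is prime.

Yes, 1811 is prime


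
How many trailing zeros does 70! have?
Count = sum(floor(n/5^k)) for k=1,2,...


floor(70/5) = 14
floor(70/25) = 2
Total = 16

16 trailing zeros


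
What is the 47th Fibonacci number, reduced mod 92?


F(k) mod 92 for k=1..47:
1, 1, 2, 3, 5, 8, 13, 21, 34, 55, 89, 52, 49, 9, 58, 67, 33, 8, 41, 49, 90, 47, 45, 0, 45, 45, 90, 43, 41, 84, 33, 25, 58, 83, 49, 40, 89, 37, 34, 71, 13, 84, 5, 89, 2, 91, 1
F(47) mod 92 = 1


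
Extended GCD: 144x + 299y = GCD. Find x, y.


Tabular extended Euclidean (each row: r = 144*s + 299*t):
r=144, s=1, t=0
r=299, s=0, t=1
q=0: r=144, s=1, t=0   [144*(1) + 299*(0) = 144]
q=2: r=11, s=-2, t=1   [144*(-2) + 299*(1) = 11]
q=13: r=1, s=27, t=-13   [144*(27) + 299*(-13) = 1]
q=11: r=0, s=-299, t=144   [144*(-299) + 299*(144) = 0]
GCD = 1; from the row with r=1: x=27, y=-13
Check: 144*(27) + 299*(-13) = 3888 - 3887 = 1

GCD = 1, x = 27, y = -13


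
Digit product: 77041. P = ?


7 × 7 × 0 × 4 × 1 = 0


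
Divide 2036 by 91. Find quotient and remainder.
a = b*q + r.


2036 = 91 * 22 + 34
Check: 2002 + 34 = 2036

q = 22, r = 34


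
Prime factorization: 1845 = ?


1845 / 3 = 615
615 / 3 = 205
205 / 5 = 41
41 / 41 = 1
1845 = 3^2 × 5 × 41


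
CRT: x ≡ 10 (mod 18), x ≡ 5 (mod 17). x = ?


M = 18*17 = 306
M1 = M/18 = 17, M2 = M/17 = 18
M1^(-1) mod 18 = 17, M2^(-1) mod 17 = 1
x = 10*17*17 + 5*18*1 = 2980
2980 mod 306 = 226
Check: 226 mod 18 = 10 ✓, 226 mod 17 = 5 ✓

x ≡ 226 (mod 306)


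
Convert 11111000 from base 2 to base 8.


11111000 (base 2) = 248 (decimal)
248 (decimal) = 370 (base 8)


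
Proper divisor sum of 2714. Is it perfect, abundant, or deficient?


Proper divisors: 1, 2, 23, 46, 59, 118, 1357
Sum = 1 + 2 + 23 + 46 + 59 + 118 + 1357 = 1606
1606 < 2714 → deficient

s(2714) = 1606 (deficient)


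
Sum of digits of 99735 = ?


9 + 9 + 7 + 3 + 5 = 33


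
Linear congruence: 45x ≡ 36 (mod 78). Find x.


GCD(45, 78) = 3 divides 36
Divide: 15x ≡ 12 (mod 26)
x ≡ 6 (mod 26)


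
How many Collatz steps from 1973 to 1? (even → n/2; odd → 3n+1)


1973 → 5920 → 2960 → 1480 → 740 → 370 → 185 → 556 → 278 → 139 → 418 → 209 → 628 → 314 → 157 → 472 → 236 → 118 → 59 → 178 → 89 → 268 → 134 → 67 → 202 → 101 → 304 → 152 → 76 → 38 → 19 → 58 → 29 → 88 → 44 → 22 → 11 → 34 → 17 → 52 → 26 → 13 → 40 → 20 → 10 → 5 → 16 → 8 → 4 → 2 → 1
Total steps = 50

50 steps


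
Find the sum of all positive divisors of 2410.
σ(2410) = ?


Divisors of 2410: 1, 2, 5, 10, 241, 482, 1205, 2410
Sum = 1 + 2 + 5 + 10 + 241 + 482 + 1205 + 2410 = 4356

σ(2410) = 4356


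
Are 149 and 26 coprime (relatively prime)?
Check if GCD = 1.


Euclidean algorithm:
149 = 5 * 26 + 19
26 = 1 * 19 + 7
19 = 2 * 7 + 5
7 = 1 * 5 + 2
5 = 2 * 2 + 1
2 = 2 * 1 + 0
GCD(149, 26) = 1

Yes, coprime (GCD = 1)


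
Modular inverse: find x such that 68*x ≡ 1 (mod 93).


Use the extended Euclidean algorithm on (93, 68); each row r = 93*s + 68*t:
r=93, s=1, t=0
r=68, s=0, t=1
q=1: r=25, s=1, t=-1   [93*(1) + 68*(-1) = 25]
q=2: r=18, s=-2, t=3   [93*(-2) + 68*(3) = 18]
q=1: r=7, s=3, t=-4   [93*(3) + 68*(-4) = 7]
q=2: r=4, s=-8, t=11   [93*(-8) + 68*(11) = 4]
q=1: r=3, s=11, t=-15   [93*(11) + 68*(-15) = 3]
q=1: r=1, s=-19, t=26   [93*(-19) + 68*(26) = 1]
q=3: r=0, s=68, t=-93   [93*(68) + 68*(-93) = 0]
GCD = 1 with t = 26, so 68*(26) ≡ 1 (mod 93)
Inverse = 26 mod 93 = 26
Check: 68 * 26 = 1768 ≡ 1 (mod 93)

68^(-1) ≡ 26 (mod 93)


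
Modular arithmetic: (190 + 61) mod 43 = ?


190 + 61 = 251
251 mod 43 = 36


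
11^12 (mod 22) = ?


11^1 mod 22 = 11
11^2 mod 22 = 11
11^3 mod 22 = 11
11^4 mod 22 = 11
11^5 mod 22 = 11
11^6 mod 22 = 11
11^7 mod 22 = 11
11^8 mod 22 = 11
11^9 mod 22 = 11
11^10 mod 22 = 11
11^11 mod 22 = 11
11^12 mod 22 = 11


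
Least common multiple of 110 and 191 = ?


GCD(110, 191) = 1
LCM = 110*191/1 = 21010/1 = 21010

LCM = 21010


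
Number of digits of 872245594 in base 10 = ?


872245594 has 9 digits in base 10
floor(log10(872245594)) + 1 = floor(8.9406) + 1 = 9

9 digits (base 10)


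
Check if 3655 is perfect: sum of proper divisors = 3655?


Proper divisors of 3655: 1, 5, 17, 43, 85, 215, 731
Sum = 1 + 5 + 17 + 43 + 85 + 215 + 731 = 1097

No, 3655 is not perfect (1097 ≠ 3655)


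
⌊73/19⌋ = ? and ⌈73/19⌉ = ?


73/19 = 3.8421
floor = 3
ceil = 4

floor = 3, ceil = 4


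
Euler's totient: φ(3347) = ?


3347 = 3347
Prime factors: 3347
φ(3347) = 3347 × (1-1/3347)
= 3347 × 3346/3347 = 3346

φ(3347) = 3346


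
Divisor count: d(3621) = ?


3621 = 3^1 × 17^1 × 71^1
d(3621) = (1+1) × (1+1) × (1+1) = 8

8 divisors


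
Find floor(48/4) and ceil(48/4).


48/4 = 12.0000
floor = 12
ceil = 12

floor = 12, ceil = 12


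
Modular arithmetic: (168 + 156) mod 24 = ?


168 + 156 = 324
324 mod 24 = 12


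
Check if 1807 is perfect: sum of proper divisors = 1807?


Proper divisors of 1807: 1, 13, 139
Sum = 1 + 13 + 139 = 153

No, 1807 is not perfect (153 ≠ 1807)


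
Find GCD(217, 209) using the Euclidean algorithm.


217 = 1 * 209 + 8
209 = 26 * 8 + 1
8 = 8 * 1 + 0
GCD = 1


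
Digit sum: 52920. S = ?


5 + 2 + 9 + 2 + 0 = 18


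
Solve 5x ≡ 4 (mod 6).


GCD(5, 6) = 1, unique solution
a^(-1) mod 6 = 5
x = 5 * 4 mod 6 = 2

x ≡ 2 (mod 6)


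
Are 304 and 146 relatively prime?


Euclidean algorithm:
304 = 2 * 146 + 12
146 = 12 * 12 + 2
12 = 6 * 2 + 0
GCD(304, 146) = 2

No, not coprime (GCD = 2)


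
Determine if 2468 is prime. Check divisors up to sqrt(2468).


2468 / 2 = 1234 (exact division)
2468 is NOT prime.

No, 2468 is not prime


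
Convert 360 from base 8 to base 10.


360 (base 8) = 240 (decimal)
240 (decimal) = 240 (base 10)


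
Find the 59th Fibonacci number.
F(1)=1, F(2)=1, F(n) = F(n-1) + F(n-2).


Sequence: 1, 1, 2, 3, 5, 8, 13, 21, 34, 55, 89, 144, 233, 377, 610, 987, 1597, 2584, 4181, 6765, 10946, 17711, 28657, 46368, 75025, 121393, 196418, 317811, 514229, 832040, 1346269, 2178309, 3524578, 5702887, 9227465, 14930352, 24157817, 39088169, 63245986, 102334155, 165580141, 267914296, 433494437, 701408733, 1134903170, 1836311903, 2971215073, 4807526976, 7778742049, 12586269025, 20365011074, 32951280099, 53316291173, 86267571272, 139583862445, 225851433717, 365435296162, 591286729879, 956722026041
F(59) = 956722026041


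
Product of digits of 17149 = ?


1 × 7 × 1 × 4 × 9 = 252


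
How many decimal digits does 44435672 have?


44435672 has 8 digits in base 10
floor(log10(44435672)) + 1 = floor(7.6477) + 1 = 8

8 digits (base 10)


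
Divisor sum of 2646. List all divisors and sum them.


Divisors of 2646: 1, 2, 3, 6, 7, 9, 14, 18, 21, 27, 42, 49, 54, 63, 98, 126, 147, 189, 294, 378, 441, 882, 1323, 2646
Sum = 1 + 2 + 3 + 6 + 7 + 9 + 14 + 18 + 21 + 27 + 42 + 49 + 54 + 63 + 98 + 126 + 147 + 189 + 294 + 378 + 441 + 882 + 1323 + 2646 = 6840

σ(2646) = 6840


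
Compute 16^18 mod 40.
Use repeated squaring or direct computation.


16^1 mod 40 = 16
16^2 mod 40 = 16
16^3 mod 40 = 16
16^4 mod 40 = 16
16^5 mod 40 = 16
16^6 mod 40 = 16
16^7 mod 40 = 16
16^8 mod 40 = 16
16^9 mod 40 = 16
16^10 mod 40 = 16
16^11 mod 40 = 16
16^12 mod 40 = 16
16^13 mod 40 = 16
16^14 mod 40 = 16
16^15 mod 40 = 16
16^16 mod 40 = 16
16^17 mod 40 = 16
16^18 mod 40 = 16


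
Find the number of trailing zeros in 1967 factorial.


floor(1967/5) = 393
floor(1967/25) = 78
floor(1967/125) = 15
floor(1967/625) = 3
Total = 489

489 trailing zeros


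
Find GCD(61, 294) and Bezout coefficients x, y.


Tabular extended Euclidean (each row: r = 61*s + 294*t):
r=61, s=1, t=0
r=294, s=0, t=1
q=0: r=61, s=1, t=0   [61*(1) + 294*(0) = 61]
q=4: r=50, s=-4, t=1   [61*(-4) + 294*(1) = 50]
q=1: r=11, s=5, t=-1   [61*(5) + 294*(-1) = 11]
q=4: r=6, s=-24, t=5   [61*(-24) + 294*(5) = 6]
q=1: r=5, s=29, t=-6   [61*(29) + 294*(-6) = 5]
q=1: r=1, s=-53, t=11   [61*(-53) + 294*(11) = 1]
q=5: r=0, s=294, t=-61   [61*(294) + 294*(-61) = 0]
GCD = 1; from the row with r=1: x=-53, y=11
Check: 61*(-53) + 294*(11) = -3233 + 3234 = 1

GCD = 1, x = -53, y = 11


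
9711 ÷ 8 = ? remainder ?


9711 = 8 * 1213 + 7
Check: 9704 + 7 = 9711

q = 1213, r = 7


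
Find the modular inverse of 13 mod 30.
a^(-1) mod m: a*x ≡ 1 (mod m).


Use the extended Euclidean algorithm on (30, 13); each row r = 30*s + 13*t:
r=30, s=1, t=0
r=13, s=0, t=1
q=2: r=4, s=1, t=-2   [30*(1) + 13*(-2) = 4]
q=3: r=1, s=-3, t=7   [30*(-3) + 13*(7) = 1]
q=4: r=0, s=13, t=-30   [30*(13) + 13*(-30) = 0]
GCD = 1 with t = 7, so 13*(7) ≡ 1 (mod 30)
Inverse = 7 mod 30 = 7
Check: 13 * 7 = 91 ≡ 1 (mod 30)

13^(-1) ≡ 7 (mod 30)


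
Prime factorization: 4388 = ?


4388 / 2 = 2194
2194 / 2 = 1097
1097 / 1097 = 1
4388 = 2^2 × 1097


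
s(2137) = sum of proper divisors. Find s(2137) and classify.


Proper divisors: 1
Sum = 1 = 1
1 < 2137 → deficient

s(2137) = 1 (deficient)


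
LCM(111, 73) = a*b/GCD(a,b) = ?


GCD(111, 73) = 1
LCM = 111*73/1 = 8103/1 = 8103

LCM = 8103


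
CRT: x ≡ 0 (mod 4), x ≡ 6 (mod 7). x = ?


M = 4*7 = 28
M1 = M/4 = 7, M2 = M/7 = 4
M1^(-1) mod 4 = 3, M2^(-1) mod 7 = 2
x = 0*7*3 + 6*4*2 = 48
48 mod 28 = 20
Check: 20 mod 4 = 0 ✓, 20 mod 7 = 6 ✓

x ≡ 20 (mod 28)


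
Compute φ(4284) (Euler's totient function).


4284 = 2^2 × 3^2 × 7 × 17
Prime factors: 2, 3, 7, 17
φ(4284) = 4284 × (1-1/2) × (1-1/3) × (1-1/7) × (1-1/17)
= 4284 × 1/2 × 2/3 × 6/7 × 16/17 = 1152

φ(4284) = 1152


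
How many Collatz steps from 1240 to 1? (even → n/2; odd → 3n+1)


1240 → 620 → 310 → 155 → 466 → 233 → 700 → 350 → 175 → 526 → 263 → 790 → 395 → 1186 → 593 → 1780 → 890 → 445 → 1336 → 668 → 334 → 167 → 502 → 251 → 754 → 377 → 1132 → 566 → 283 → 850 → 425 → 1276 → 638 → 319 → 958 → 479 → 1438 → 719 → 2158 → 1079 → 3238 → 1619 → 4858 → 2429 → 7288 → 3644 → 1822 → 911 → 2734 → 1367 → 4102 → 2051 → 6154 → 3077 → 9232 → 4616 → 2308 → 1154 → 577 → 1732 → 866 → 433 → 1300 → 650 → 325 → 976 → 488 → 244 → 122 → 61 → 184 → 92 → 46 → 23 → 70 → 35 → 106 → 53 → 160 → 80 → 40 → 20 → 10 → 5 → 16 → 8 → 4 → 2 → 1
Total steps = 88

88 steps


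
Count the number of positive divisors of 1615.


1615 = 5^1 × 17^1 × 19^1
d(1615) = (1+1) × (1+1) × (1+1) = 8

8 divisors


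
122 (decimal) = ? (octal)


122 (base 10) = 122 (decimal)
122 (decimal) = 172 (base 8)


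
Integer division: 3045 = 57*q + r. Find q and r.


3045 = 57 * 53 + 24
Check: 3021 + 24 = 3045

q = 53, r = 24


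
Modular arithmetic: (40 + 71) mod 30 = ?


40 + 71 = 111
111 mod 30 = 21


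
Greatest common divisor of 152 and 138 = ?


152 = 1 * 138 + 14
138 = 9 * 14 + 12
14 = 1 * 12 + 2
12 = 6 * 2 + 0
GCD = 2


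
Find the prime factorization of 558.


558 / 2 = 279
279 / 3 = 93
93 / 3 = 31
31 / 31 = 1
558 = 2 × 3^2 × 31


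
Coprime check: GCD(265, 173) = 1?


Euclidean algorithm:
265 = 1 * 173 + 92
173 = 1 * 92 + 81
92 = 1 * 81 + 11
81 = 7 * 11 + 4
11 = 2 * 4 + 3
4 = 1 * 3 + 1
3 = 3 * 1 + 0
GCD(265, 173) = 1

Yes, coprime (GCD = 1)


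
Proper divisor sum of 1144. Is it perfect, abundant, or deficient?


Proper divisors: 1, 2, 4, 8, 11, 13, 22, 26, 44, 52, 88, 104, 143, 286, 572
Sum = 1 + 2 + 4 + 8 + 11 + 13 + 22 + 26 + 44 + 52 + 88 + 104 + 143 + 286 + 572 = 1376
1376 > 1144 → abundant

s(1144) = 1376 (abundant)


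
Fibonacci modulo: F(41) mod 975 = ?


F(k) mod 975 for k=1..41:
1, 1, 2, 3, 5, 8, 13, 21, 34, 55, 89, 144, 233, 377, 610, 12, 622, 634, 281, 915, 221, 161, 382, 543, 925, 493, 443, 936, 404, 365, 769, 159, 928, 112, 65, 177, 242, 419, 661, 105, 766
F(41) mod 975 = 766


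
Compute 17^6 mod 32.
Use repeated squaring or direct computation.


17^1 mod 32 = 17
17^2 mod 32 = 1
17^3 mod 32 = 17
17^4 mod 32 = 1
17^5 mod 32 = 17
17^6 mod 32 = 1


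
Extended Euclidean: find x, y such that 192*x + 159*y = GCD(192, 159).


Tabular extended Euclidean (each row: r = 192*s + 159*t):
r=192, s=1, t=0
r=159, s=0, t=1
q=1: r=33, s=1, t=-1   [192*(1) + 159*(-1) = 33]
q=4: r=27, s=-4, t=5   [192*(-4) + 159*(5) = 27]
q=1: r=6, s=5, t=-6   [192*(5) + 159*(-6) = 6]
q=4: r=3, s=-24, t=29   [192*(-24) + 159*(29) = 3]
q=2: r=0, s=53, t=-64   [192*(53) + 159*(-64) = 0]
GCD = 3; from the row with r=3: x=-24, y=29
Check: 192*(-24) + 159*(29) = -4608 + 4611 = 3

GCD = 3, x = -24, y = 29


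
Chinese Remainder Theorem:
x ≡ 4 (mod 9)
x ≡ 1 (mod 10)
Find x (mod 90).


M = 9*10 = 90
M1 = M/9 = 10, M2 = M/10 = 9
M1^(-1) mod 9 = 1, M2^(-1) mod 10 = 9
x = 4*10*1 + 1*9*9 = 121
121 mod 90 = 31
Check: 31 mod 9 = 4 ✓, 31 mod 10 = 1 ✓

x ≡ 31 (mod 90)


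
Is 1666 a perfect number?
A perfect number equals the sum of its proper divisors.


Proper divisors of 1666: 1, 2, 7, 14, 17, 34, 49, 98, 119, 238, 833
Sum = 1 + 2 + 7 + 14 + 17 + 34 + 49 + 98 + 119 + 238 + 833 = 1412

No, 1666 is not perfect (1412 ≠ 1666)


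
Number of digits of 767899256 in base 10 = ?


767899256 has 9 digits in base 10
floor(log10(767899256)) + 1 = floor(8.8853) + 1 = 9

9 digits (base 10)


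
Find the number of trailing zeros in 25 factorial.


floor(25/5) = 5
floor(25/25) = 1
Total = 6

6 trailing zeros


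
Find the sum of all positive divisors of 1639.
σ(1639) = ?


Divisors of 1639: 1, 11, 149, 1639
Sum = 1 + 11 + 149 + 1639 = 1800

σ(1639) = 1800


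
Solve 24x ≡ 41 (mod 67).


GCD(24, 67) = 1, unique solution
a^(-1) mod 67 = 14
x = 14 * 41 mod 67 = 38

x ≡ 38 (mod 67)


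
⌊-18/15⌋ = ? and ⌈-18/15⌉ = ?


-18/15 = -1.2000
floor = -2
ceil = -1

floor = -2, ceil = -1


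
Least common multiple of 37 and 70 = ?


GCD(37, 70) = 1
LCM = 37*70/1 = 2590/1 = 2590

LCM = 2590


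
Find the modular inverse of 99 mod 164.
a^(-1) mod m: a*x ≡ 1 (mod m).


Use the extended Euclidean algorithm on (164, 99); each row r = 164*s + 99*t:
r=164, s=1, t=0
r=99, s=0, t=1
q=1: r=65, s=1, t=-1   [164*(1) + 99*(-1) = 65]
q=1: r=34, s=-1, t=2   [164*(-1) + 99*(2) = 34]
q=1: r=31, s=2, t=-3   [164*(2) + 99*(-3) = 31]
q=1: r=3, s=-3, t=5   [164*(-3) + 99*(5) = 3]
q=10: r=1, s=32, t=-53   [164*(32) + 99*(-53) = 1]
q=3: r=0, s=-99, t=164   [164*(-99) + 99*(164) = 0]
GCD = 1 with t = -53, so 99*(-53) ≡ 1 (mod 164)
Inverse = -53 mod 164 = 111
Check: 99 * 111 = 10989 ≡ 1 (mod 164)

99^(-1) ≡ 111 (mod 164)


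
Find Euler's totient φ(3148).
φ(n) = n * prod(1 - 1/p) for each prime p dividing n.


3148 = 2^2 × 787
Prime factors: 2, 787
φ(3148) = 3148 × (1-1/2) × (1-1/787)
= 3148 × 1/2 × 786/787 = 1572

φ(3148) = 1572


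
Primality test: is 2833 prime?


Check divisors up to sqrt(2833) = 53.2259
No divisors found.
2833 is prime.

Yes, 2833 is prime


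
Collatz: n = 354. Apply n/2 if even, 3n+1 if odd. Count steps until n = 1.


354 → 177 → 532 → 266 → 133 → 400 → 200 → 100 → 50 → 25 → 76 → 38 → 19 → 58 → 29 → 88 → 44 → 22 → 11 → 34 → 17 → 52 → 26 → 13 → 40 → 20 → 10 → 5 → 16 → 8 → 4 → 2 → 1
Total steps = 32

32 steps


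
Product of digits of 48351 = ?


4 × 8 × 3 × 5 × 1 = 480


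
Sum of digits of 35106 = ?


3 + 5 + 1 + 0 + 6 = 15


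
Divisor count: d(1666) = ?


1666 = 2^1 × 7^2 × 17^1
d(1666) = (1+1) × (2+1) × (1+1) = 12

12 divisors
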